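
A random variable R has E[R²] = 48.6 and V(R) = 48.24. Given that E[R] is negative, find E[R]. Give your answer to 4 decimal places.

-0.6000

(E[R])² = E[R²] − V(R) = 48.6 − 48.24 = 0.36
E[R] = −√0.36 = -0.6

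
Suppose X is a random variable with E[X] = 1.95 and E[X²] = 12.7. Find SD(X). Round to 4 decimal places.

V(X) = 12.7 − (1.95)² = 8.8975
SD(X) = √8.8975 ≈ 2.9829

2.9829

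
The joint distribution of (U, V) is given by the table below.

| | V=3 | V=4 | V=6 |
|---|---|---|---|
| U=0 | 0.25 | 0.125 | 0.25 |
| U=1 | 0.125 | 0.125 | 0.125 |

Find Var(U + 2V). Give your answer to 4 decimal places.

7.1094

E[U] = 0.375,  E[V] = 4.375,  E[UV] = 1.625
Var(U) = 0.375 − (0.375)² = 0.234375;  Var(V) = 20.875 − (4.375)² = 1.734375
Cov(U,V) = 1.625 − (0.375)(4.375) = -0.015625
Var(U + 2V) = (1)²·0.234375 + (2)²·1.734375 + 2·(1)·(2)·-0.015625 = 7.109375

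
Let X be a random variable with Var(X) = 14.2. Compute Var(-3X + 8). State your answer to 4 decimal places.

127.8000

Var(-3X + 8) = (-3)²·Var(X) = 9·14.2 = 127.8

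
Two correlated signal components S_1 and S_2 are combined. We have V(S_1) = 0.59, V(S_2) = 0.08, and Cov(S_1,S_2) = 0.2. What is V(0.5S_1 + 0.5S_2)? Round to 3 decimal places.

0.268

V(0.5S_1 + 0.5S_2) = (0.5)²·V(S_1) + (0.5)²·V(S_2) + 2·(0.5)·(0.5)·Cov(S_1,S_2)
= 0.25·0.59 + 0.25·0.08 + 0.5·0.2 = 0.2675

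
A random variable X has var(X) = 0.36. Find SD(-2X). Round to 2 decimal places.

1.20

var(-2X) = (-2)²·0.36 = 1.44
SD(-2X) = √1.44 ≈ 1.20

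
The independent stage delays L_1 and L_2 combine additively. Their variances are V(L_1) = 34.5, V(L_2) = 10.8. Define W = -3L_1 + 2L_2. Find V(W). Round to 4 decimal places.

353.7000

By independence, V(W) = (-3)²V(L_1) + (2)²V(L_2)
= (-3)²·34.5 + (2)²·10.8 = 353.7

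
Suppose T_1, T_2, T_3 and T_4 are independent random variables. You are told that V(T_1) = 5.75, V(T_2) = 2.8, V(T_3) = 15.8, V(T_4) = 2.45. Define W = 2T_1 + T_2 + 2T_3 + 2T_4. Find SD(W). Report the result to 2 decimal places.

By independence, V(W) = (2)²V(T_1) + (1)²V(T_2) + (2)²V(T_3) + (2)²V(T_4)
= (2)²·5.75 + (1)²·2.8 + (2)²·15.8 + (2)²·2.45 = 98.8
SD(W) = √98.8 ≈ 9.94

9.94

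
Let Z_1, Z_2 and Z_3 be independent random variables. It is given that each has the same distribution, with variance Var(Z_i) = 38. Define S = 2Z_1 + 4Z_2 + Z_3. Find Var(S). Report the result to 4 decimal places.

By independence, Var(S) = (2)²Var(Z_1) + (4)²Var(Z_2) + (1)²Var(Z_3)
= (2)²·38 + (4)²·38 + (1)²·38 = 798

798.0000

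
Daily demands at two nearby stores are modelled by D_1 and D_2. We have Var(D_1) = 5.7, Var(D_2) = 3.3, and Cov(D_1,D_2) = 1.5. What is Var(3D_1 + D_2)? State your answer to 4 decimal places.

Var(3D_1 + D_2) = (3)²·Var(D_1) + (1)²·Var(D_2) + 2·(3)·(1)·Cov(D_1,D_2)
= 9·5.7 + 1·3.3 + 6·1.5 = 63.6

63.6000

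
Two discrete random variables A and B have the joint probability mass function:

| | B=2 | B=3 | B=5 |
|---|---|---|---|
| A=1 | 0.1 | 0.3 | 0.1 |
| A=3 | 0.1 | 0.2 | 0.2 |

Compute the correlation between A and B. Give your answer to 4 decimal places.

0.1796

E[A] = 2,  E[B] = 3.4
E[AB] = 7
cov(A,B) = E[AB] − E[A]E[B] = 7 − (2)(3.4) = 0.2
var(A) = 1,  var(B) = 1.24
ρ = 0.2 / √(1·1.24) ≈ 0.1796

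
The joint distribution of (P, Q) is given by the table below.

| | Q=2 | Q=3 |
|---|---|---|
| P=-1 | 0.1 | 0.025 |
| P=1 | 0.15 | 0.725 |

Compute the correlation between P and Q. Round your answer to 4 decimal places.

0.4801

E[P] = 0.75,  E[Q] = 2.75
E[PQ] = 2.2
Cov(P,Q) = E[PQ] − E[P]E[Q] = 2.2 − (0.75)(2.75) = 0.1375
var(P) = 0.4375,  var(Q) = 0.1875
ρ = 0.1375 / √(0.4375·0.1875) ≈ 0.4801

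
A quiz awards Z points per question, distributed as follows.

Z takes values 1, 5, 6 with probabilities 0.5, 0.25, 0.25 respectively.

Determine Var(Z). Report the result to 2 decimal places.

5.19

E[Z] = (1)(0.5) + (5)(0.25) + (6)(0.25) = 3.25
E[Z²] = (1)²(0.5) + (5)²(0.25) + (6)²(0.25) = 15.75
Var(Z) = E[Z²] − (E[Z])² = 15.75 − (3.25)² = 5.1875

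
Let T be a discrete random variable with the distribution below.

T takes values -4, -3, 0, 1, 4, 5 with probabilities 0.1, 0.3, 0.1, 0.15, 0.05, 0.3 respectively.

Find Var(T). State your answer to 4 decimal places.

12.4475

E[T] = (-4)(0.1) + (-3)(0.3) + (0)(0.1) + (1)(0.15) + (4)(0.05) + (5)(0.3) = 0.55
E[T²] = (-4)²(0.1) + (-3)²(0.3) + (0)²(0.1) + (1)²(0.15) + (4)²(0.05) + (5)²(0.3) = 12.75
Var(T) = E[T²] − (E[T])² = 12.75 − (0.55)² = 12.4475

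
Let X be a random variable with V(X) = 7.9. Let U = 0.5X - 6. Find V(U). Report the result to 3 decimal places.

V(0.5X - 6) = (0.5)²·V(X) = 0.25·7.9 = 1.975

1.975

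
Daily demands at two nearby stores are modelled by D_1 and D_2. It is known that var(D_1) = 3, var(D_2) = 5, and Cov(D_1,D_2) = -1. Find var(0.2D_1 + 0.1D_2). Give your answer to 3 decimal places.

0.130

var(0.2D_1 + 0.1D_2) = (0.2)²·var(D_1) + (0.1)²·var(D_2) + 2·(0.2)·(0.1)·Cov(D_1,D_2)
= 0.04·3 + 0.01·5 + 0.04·-1 = 0.13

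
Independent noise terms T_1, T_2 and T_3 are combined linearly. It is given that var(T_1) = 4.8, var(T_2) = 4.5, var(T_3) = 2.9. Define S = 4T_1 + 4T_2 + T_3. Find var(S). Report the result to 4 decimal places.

151.7000

By independence, var(S) = (4)²var(T_1) + (4)²var(T_2) + (1)²var(T_3)
= (4)²·4.8 + (4)²·4.5 + (1)²·2.9 = 151.7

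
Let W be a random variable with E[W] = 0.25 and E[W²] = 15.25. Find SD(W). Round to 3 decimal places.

3.897

var(W) = 15.25 − (0.25)² = 15.1875
SD(W) = √15.1875 ≈ 3.897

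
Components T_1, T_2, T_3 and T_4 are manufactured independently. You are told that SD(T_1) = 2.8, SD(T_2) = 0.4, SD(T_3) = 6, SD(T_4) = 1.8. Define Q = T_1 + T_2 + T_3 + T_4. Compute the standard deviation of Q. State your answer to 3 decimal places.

var(T_1) = 7.84, var(T_2) = 0.16, var(T_3) = 36, var(T_4) = 3.24
By independence, var(Q) = (1)²var(T_1) + (1)²var(T_2) + (1)²var(T_3) + (1)²var(T_4)
= (1)²·7.84 + (1)²·0.16 + (1)²·36 + (1)²·3.24 = 47.24
SD(Q) = √47.24 ≈ 6.873

6.873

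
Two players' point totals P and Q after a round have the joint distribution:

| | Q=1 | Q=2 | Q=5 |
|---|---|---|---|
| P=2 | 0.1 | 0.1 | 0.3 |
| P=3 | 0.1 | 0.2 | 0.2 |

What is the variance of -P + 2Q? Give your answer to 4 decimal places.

E[P] = 2.5,  E[Q] = 3.3,  E[PQ] = 8.1
var(P) = 6.5 − (2.5)² = 0.25;  var(Q) = 13.9 − (3.3)² = 3.01
Cov(P,Q) = 8.1 − (2.5)(3.3) = -0.15
var(-P + 2Q) = (-1)²·0.25 + (2)²·3.01 + 2·(-1)·(2)·-0.15 = 12.89

12.8900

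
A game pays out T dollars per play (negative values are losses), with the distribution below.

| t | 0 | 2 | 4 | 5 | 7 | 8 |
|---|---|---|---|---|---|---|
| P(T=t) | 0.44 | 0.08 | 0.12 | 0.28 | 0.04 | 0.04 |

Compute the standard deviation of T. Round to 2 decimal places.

E[T] = (0)(0.44) + (2)(0.08) + (4)(0.12) + (5)(0.28) + (7)(0.04) + (8)(0.04) = 2.64
E[T²] = (0)²(0.44) + (2)²(0.08) + (4)²(0.12) + (5)²(0.28) + (7)²(0.04) + (8)²(0.04) = 13.76
var(T) = E[T²] − (E[T])² = 13.76 − (2.64)² = 6.7904
σ(T) = √6.7904 ≈ 2.61

2.61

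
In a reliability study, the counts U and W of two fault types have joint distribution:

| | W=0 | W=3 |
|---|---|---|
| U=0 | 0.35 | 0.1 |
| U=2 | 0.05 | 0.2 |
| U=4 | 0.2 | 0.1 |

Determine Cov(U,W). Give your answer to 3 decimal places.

0.360

E[U] = 1.7,  E[W] = 1.2
E[UW] = 2.4
Cov(U,W) = E[UW] − E[U]E[W] = 2.4 − (1.7)(1.2) = 0.36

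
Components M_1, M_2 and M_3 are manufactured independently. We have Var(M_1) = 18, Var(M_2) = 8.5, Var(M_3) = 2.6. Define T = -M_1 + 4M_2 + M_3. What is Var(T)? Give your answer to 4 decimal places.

By independence, Var(T) = (-1)²Var(M_1) + (4)²Var(M_2) + (1)²Var(M_3)
= (-1)²·18 + (4)²·8.5 + (1)²·2.6 = 156.6

156.6000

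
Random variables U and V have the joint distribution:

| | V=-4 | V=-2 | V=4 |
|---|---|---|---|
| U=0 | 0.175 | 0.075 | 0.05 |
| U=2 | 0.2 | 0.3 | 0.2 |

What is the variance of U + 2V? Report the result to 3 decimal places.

E[U] = 1.4,  E[V] = -1.25,  E[UV] = -1.2
Var(U) = 2.8 − (1.4)² = 0.84;  Var(V) = 11.5 − (-1.25)² = 9.9375
Cov(U,V) = -1.2 − (1.4)(-1.25) = 0.55
Var(U + 2V) = (1)²·0.84 + (2)²·9.9375 + 2·(1)·(2)·0.55 = 42.79

42.790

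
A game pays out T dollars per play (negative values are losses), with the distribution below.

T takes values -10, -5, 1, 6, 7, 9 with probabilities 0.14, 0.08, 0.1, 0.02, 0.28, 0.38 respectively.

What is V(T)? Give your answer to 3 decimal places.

46.880

E[T] = (-10)(0.14) + (-5)(0.08) + (1)(0.1) + (6)(0.02) + (7)(0.28) + (9)(0.38) = 3.8
E[T²] = (-10)²(0.14) + (-5)²(0.08) + (1)²(0.1) + (6)²(0.02) + (7)²(0.28) + (9)²(0.38) = 61.32
V(T) = E[T²] − (E[T])² = 61.32 − (3.8)² = 46.88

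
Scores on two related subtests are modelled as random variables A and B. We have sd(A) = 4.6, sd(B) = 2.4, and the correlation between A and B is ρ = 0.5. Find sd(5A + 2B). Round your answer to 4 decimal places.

25.7379

V(A) = (4.6)² = 21.16;  V(B) = (2.4)² = 5.76
Cov(A,B) = ρ·sd(A)·sd(B) = 0.5·4.6·2.4 = 5.52
V(5A + 2B) = (5)²·V(A) + (2)²·V(B) + 2·(5)·(2)·Cov(A,B)
= 25·21.16 + 4·5.76 + 20·5.52 = 662.44
sd(5A + 2B) = √662.44 ≈ 25.7379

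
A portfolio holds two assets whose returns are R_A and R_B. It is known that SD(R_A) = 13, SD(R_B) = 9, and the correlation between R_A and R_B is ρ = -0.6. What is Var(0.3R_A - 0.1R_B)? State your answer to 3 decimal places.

Var(R_A) = (13)² = 169;  Var(R_B) = (9)² = 81
Cov(R_A,R_B) = ρ·SD(R_A)·SD(R_B) = -0.6·13·9 = -70.2
Var(0.3R_A - 0.1R_B) = (0.3)²·Var(R_A) + (-0.1)²·Var(R_B) + 2·(0.3)·(-0.1)·Cov(R_A,R_B)
= 0.09·169 + 0.01·81 + -0.06·-70.2 = 20.232

20.232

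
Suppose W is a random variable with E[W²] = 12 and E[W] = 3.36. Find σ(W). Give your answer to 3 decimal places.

0.843

var(W) = 12 − (3.36)² = 0.7104
σ(W) = √0.7104 ≈ 0.843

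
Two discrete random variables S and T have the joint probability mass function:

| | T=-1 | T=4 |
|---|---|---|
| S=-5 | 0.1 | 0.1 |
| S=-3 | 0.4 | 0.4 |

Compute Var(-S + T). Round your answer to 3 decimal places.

6.890

E[S] = -3.4,  E[T] = 1.5,  E[ST] = -5.1
Var(S) = 12.2 − (-3.4)² = 0.64;  Var(T) = 8.5 − (1.5)² = 6.25
Cov(S,T) = -5.1 − (-3.4)(1.5) = 0
Var(-S + T) = (-1)²·0.64 + (1)²·6.25 + 2·(-1)·(1)·0 = 6.89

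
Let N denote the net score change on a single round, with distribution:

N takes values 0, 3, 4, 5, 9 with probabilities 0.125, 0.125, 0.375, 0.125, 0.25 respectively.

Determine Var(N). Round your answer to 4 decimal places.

E[N] = (0)(0.125) + (3)(0.125) + (4)(0.375) + (5)(0.125) + (9)(0.25) = 4.75
E[N²] = (0)²(0.125) + (3)²(0.125) + (4)²(0.375) + (5)²(0.125) + (9)²(0.25) = 30.5
Var(N) = E[N²] − (E[N])² = 30.5 − (4.75)² = 7.9375

7.9375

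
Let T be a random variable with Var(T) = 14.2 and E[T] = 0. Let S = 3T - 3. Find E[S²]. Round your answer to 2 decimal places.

E[3T - 3] = 3·0 − 3 = -3
Var(3T - 3) = (3)²·14.2 = 127.8
E[S²] = Var(S) + (E[S])² = 127.8 + (-3)² = 136.8

136.80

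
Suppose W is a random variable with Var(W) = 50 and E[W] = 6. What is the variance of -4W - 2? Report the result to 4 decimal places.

Var(-4W - 2) = (-4)²·Var(W) = 16·50 = 800

800.0000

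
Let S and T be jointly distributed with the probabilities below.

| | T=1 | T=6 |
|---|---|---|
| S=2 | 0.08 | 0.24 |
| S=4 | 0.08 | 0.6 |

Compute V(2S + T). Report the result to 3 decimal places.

E[S] = 3.36,  E[T] = 5.2,  E[ST] = 17.76
V(S) = 12.16 − (3.36)² = 0.8704;  V(T) = 30.4 − (5.2)² = 3.36
Cov(S,T) = 17.76 − (3.36)(5.2) = 0.288
V(2S + T) = (2)²·0.8704 + (1)²·3.36 + 2·(2)·(1)·0.288 = 7.9936

7.994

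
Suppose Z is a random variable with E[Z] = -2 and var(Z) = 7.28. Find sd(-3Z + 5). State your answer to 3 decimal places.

8.094

var(-3Z + 5) = (-3)²·7.28 = 65.52
sd(-3Z + 5) = √65.52 ≈ 8.094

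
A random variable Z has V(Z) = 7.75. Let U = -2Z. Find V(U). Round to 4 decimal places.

31.0000

V(-2Z) = (-2)²·V(Z) = 4·7.75 = 31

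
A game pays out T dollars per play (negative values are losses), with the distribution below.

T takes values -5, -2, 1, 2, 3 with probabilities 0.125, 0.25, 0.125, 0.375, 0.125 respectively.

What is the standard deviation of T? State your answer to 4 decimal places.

2.6190

E[T] = (-5)(0.125) + (-2)(0.25) + (1)(0.125) + (2)(0.375) + (3)(0.125) = 0.125
E[T²] = (-5)²(0.125) + (-2)²(0.25) + (1)²(0.125) + (2)²(0.375) + (3)²(0.125) = 6.875
V(T) = E[T²] − (E[T])² = 6.875 − (0.125)² = 6.859375
sd(T) = √6.859375 ≈ 2.6190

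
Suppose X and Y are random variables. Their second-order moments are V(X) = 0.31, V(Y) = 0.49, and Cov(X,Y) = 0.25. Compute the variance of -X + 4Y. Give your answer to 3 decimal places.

6.150

V(-X + 4Y) = (-1)²·V(X) + (4)²·V(Y) + 2·(-1)·(4)·Cov(X,Y)
= 1·0.31 + 16·0.49 + -8·0.25 = 6.15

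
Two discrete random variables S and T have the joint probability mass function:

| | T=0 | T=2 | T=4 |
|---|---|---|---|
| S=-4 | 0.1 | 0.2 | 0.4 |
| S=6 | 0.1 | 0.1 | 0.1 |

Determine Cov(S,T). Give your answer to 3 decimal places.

E[S] = -1,  E[T] = 2.6
E[ST] = -4.4
Cov(S,T) = E[ST] − E[S]E[T] = -4.4 − (-1)(2.6) = -1.8

-1.800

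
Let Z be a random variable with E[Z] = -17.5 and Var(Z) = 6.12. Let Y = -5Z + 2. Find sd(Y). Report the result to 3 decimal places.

12.369

Var(-5Z + 2) = (-5)²·6.12 = 153
sd(Y) = √153 ≈ 12.369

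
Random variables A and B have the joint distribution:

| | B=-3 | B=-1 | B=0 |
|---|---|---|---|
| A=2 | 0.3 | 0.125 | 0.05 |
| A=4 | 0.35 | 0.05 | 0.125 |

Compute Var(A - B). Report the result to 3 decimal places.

E[A] = 3.05,  E[B] = -2.125,  E[AB] = -6.45
Var(A) = 10.3 − (3.05)² = 0.9975;  Var(B) = 6.025 − (-2.125)² = 1.509375
Cov(A,B) = -6.45 − (3.05)(-2.125) = 0.03125
Var(A - B) = (1)²·0.9975 + (-1)²·1.509375 + 2·(1)·(-1)·0.03125 = 2.444375

2.444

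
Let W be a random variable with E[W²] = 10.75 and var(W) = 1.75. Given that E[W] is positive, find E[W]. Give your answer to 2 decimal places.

(E[W])² = E[W²] − var(W) = 10.75 − 1.75 = 9
E[W] = √9 = 3

3.00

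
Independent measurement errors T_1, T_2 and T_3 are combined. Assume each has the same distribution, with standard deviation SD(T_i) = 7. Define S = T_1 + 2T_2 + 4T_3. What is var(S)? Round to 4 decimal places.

var(T_i) = (7)² = 49
By independence, var(S) = (1)²var(T_1) + (2)²var(T_2) + (4)²var(T_3)
= (1)²·49 + (2)²·49 + (4)²·49 = 1029

1029.0000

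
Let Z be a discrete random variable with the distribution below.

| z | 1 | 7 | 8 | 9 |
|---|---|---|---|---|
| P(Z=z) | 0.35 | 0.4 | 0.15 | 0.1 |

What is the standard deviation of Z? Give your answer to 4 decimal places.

3.1761

E[Z] = (1)(0.35) + (7)(0.4) + (8)(0.15) + (9)(0.1) = 5.25
E[Z²] = (1)²(0.35) + (7)²(0.4) + (8)²(0.15) + (9)²(0.1) = 37.65
var(Z) = E[Z²] − (E[Z])² = 37.65 − (5.25)² = 10.0875
σ(Z) = √10.0875 ≈ 3.1761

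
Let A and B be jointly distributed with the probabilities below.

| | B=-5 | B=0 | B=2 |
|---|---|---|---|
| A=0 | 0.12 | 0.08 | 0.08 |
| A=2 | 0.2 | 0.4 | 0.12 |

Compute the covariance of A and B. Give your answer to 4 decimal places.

E[A] = 1.44,  E[B] = -1.2
E[AB] = -1.52
cov(A,B) = E[AB] − E[A]E[B] = -1.52 − (1.44)(-1.2) = 0.208

0.2080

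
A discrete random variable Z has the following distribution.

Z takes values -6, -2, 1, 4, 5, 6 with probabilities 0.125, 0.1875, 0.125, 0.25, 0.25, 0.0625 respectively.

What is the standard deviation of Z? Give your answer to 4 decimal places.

3.9031

E[Z] = (-6)(0.125) + (-2)(0.1875) + (1)(0.125) + (4)(0.25) + (5)(0.25) + (6)(0.0625) = 1.625
E[Z²] = (-6)²(0.125) + (-2)²(0.1875) + (1)²(0.125) + (4)²(0.25) + (5)²(0.25) + (6)²(0.0625) = 17.875
Var(Z) = E[Z²] − (E[Z])² = 17.875 − (1.625)² = 15.234375
SD(Z) = √15.234375 ≈ 3.9031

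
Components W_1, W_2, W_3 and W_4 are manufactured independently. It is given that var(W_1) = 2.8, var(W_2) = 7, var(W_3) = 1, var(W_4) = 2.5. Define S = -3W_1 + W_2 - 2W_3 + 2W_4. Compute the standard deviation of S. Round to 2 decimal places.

6.80

By independence, var(S) = (-3)²var(W_1) + (1)²var(W_2) + (-2)²var(W_3) + (2)²var(W_4)
= (-3)²·2.8 + (1)²·7 + (-2)²·1 + (2)²·2.5 = 46.2
σ(S) = √46.2 ≈ 6.80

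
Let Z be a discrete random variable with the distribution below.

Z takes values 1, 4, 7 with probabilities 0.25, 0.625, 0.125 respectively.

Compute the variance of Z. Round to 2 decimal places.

3.23

E[Z] = (1)(0.25) + (4)(0.625) + (7)(0.125) = 3.625
E[Z²] = (1)²(0.25) + (4)²(0.625) + (7)²(0.125) = 16.375
var(Z) = E[Z²] − (E[Z])² = 16.375 − (3.625)² = 3.234375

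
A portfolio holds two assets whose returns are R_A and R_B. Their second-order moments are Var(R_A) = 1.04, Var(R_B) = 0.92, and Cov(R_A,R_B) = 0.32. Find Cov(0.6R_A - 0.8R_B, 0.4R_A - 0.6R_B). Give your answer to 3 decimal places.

Cov(0.6R_A - 0.8R_B, 0.4R_A - 0.6R_B) = (0.6)(0.4)Var(R_A) + (-0.8)(-0.6)Var(R_B) + [(0.6)(-0.6) + (-0.8)(0.4)]Cov(R_A,R_B)
= 0.24·1.04 + 0.48·0.92 + -0.68·0.32 = 0.4736

0.474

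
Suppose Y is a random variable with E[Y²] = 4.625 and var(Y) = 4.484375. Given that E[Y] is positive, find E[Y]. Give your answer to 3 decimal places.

(E[Y])² = E[Y²] − var(Y) = 4.625 − 4.484375 = 0.140625
E[Y] = √0.140625 = 0.375

0.375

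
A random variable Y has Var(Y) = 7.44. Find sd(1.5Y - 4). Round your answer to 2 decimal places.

4.09

Var(1.5Y - 4) = (1.5)²·7.44 = 16.74
sd(1.5Y - 4) = √16.74 ≈ 4.09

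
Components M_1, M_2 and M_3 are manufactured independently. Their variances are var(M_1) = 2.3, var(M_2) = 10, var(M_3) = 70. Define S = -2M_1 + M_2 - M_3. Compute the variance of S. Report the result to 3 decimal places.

89.200

By independence, var(S) = (-2)²var(M_1) + (1)²var(M_2) + (-1)²var(M_3)
= (-2)²·2.3 + (1)²·10 + (-1)²·70 = 89.2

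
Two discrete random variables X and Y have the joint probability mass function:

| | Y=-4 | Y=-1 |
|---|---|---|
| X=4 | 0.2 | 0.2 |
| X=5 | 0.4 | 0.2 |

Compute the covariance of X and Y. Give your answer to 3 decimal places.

E[X] = 4.6,  E[Y] = -2.8
E[XY] = -13
Cov(X,Y) = E[XY] − E[X]E[Y] = -13 − (4.6)(-2.8) = -0.12

-0.120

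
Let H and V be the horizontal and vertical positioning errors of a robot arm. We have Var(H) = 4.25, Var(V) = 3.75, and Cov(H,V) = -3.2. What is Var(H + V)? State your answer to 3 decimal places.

Var(H + V) = (1)²·Var(H) + (1)²·Var(V) + 2·(1)·(1)·Cov(H,V)
= 1·4.25 + 1·3.75 + 2·-3.2 = 1.6

1.600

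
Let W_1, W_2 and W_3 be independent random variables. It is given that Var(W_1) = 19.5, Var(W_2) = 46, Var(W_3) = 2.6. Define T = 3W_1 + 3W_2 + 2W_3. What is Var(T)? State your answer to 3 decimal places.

By independence, Var(T) = (3)²Var(W_1) + (3)²Var(W_2) + (2)²Var(W_3)
= (3)²·19.5 + (3)²·46 + (2)²·2.6 = 599.9

599.900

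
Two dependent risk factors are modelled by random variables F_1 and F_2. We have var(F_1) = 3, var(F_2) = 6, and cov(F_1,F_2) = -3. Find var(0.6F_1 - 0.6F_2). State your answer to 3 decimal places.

var(0.6F_1 - 0.6F_2) = (0.6)²·var(F_1) + (-0.6)²·var(F_2) + 2·(0.6)·(-0.6)·cov(F_1,F_2)
= 0.36·3 + 0.36·6 + -0.72·-3 = 5.4

5.400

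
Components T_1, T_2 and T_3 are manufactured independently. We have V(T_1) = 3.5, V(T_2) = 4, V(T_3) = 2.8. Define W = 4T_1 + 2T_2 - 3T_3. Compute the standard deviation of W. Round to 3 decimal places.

By independence, V(W) = (4)²V(T_1) + (2)²V(T_2) + (-3)²V(T_3)
= (4)²·3.5 + (2)²·4 + (-3)²·2.8 = 97.2
SD(W) = √97.2 ≈ 9.859

9.859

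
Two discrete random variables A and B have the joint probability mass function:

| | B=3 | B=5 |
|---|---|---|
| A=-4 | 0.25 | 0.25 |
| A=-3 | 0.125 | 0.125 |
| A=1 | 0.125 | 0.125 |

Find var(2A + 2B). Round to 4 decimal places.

21.0000

E[A] = -2.5,  E[B] = 4,  E[AB] = -10
var(A) = 10.5 − (-2.5)² = 4.25;  var(B) = 17 − (4)² = 1
Cov(A,B) = -10 − (-2.5)(4) = 0
var(2A + 2B) = (2)²·4.25 + (2)²·1 + 2·(2)·(2)·0 = 21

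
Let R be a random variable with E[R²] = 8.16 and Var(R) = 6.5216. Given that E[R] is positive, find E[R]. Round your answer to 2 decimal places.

(E[R])² = E[R²] − Var(R) = 8.16 − 6.5216 = 1.6384
E[R] = √1.6384 = 1.28

1.28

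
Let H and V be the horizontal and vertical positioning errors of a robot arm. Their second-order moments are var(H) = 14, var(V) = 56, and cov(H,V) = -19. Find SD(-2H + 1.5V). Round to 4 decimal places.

var(-2H + 1.5V) = (-2)²·var(H) + (1.5)²·var(V) + 2·(-2)·(1.5)·cov(H,V)
= 4·14 + 2.25·56 + -6·-19 = 296
SD(-2H + 1.5V) = √296 ≈ 17.2047

17.2047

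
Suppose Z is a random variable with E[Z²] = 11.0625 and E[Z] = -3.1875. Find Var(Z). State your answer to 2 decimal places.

Var(Z) = 11.0625 − (-3.1875)² = 0.90234375

0.90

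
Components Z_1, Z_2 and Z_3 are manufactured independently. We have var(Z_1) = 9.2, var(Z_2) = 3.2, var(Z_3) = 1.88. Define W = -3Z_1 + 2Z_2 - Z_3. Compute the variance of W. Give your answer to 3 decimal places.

By independence, var(W) = (-3)²var(Z_1) + (2)²var(Z_2) + (-1)²var(Z_3)
= (-3)²·9.2 + (2)²·3.2 + (-1)²·1.88 = 97.48

97.480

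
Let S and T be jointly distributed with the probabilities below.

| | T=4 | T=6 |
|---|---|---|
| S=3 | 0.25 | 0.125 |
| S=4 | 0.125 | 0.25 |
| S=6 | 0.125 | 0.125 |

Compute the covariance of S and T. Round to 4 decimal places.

E[S] = 4.125,  E[T] = 5
E[ST] = 20.75
cov(S,T) = E[ST] − E[S]E[T] = 20.75 − (4.125)(5) = 0.125

0.1250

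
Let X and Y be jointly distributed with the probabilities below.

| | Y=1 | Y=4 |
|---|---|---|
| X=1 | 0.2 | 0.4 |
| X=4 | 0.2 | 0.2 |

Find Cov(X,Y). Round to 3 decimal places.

-0.360

E[X] = 2.2,  E[Y] = 2.8
E[XY] = 5.8
Cov(X,Y) = E[XY] − E[X]E[Y] = 5.8 − (2.2)(2.8) = -0.36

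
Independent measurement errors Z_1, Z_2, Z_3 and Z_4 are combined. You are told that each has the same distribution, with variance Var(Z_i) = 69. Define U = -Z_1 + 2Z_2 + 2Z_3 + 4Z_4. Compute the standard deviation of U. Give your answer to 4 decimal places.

By independence, Var(U) = (-1)²Var(Z_1) + (2)²Var(Z_2) + (2)²Var(Z_3) + (4)²Var(Z_4)
= (-1)²·69 + (2)²·69 + (2)²·69 + (4)²·69 = 1725
σ(U) = √1725 ≈ 41.5331

41.5331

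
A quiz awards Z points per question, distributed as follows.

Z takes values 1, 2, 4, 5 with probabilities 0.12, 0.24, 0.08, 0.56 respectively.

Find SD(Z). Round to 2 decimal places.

1.59

E[Z] = (1)(0.12) + (2)(0.24) + (4)(0.08) + (5)(0.56) = 3.72
E[Z²] = (1)²(0.12) + (2)²(0.24) + (4)²(0.08) + (5)²(0.56) = 16.36
Var(Z) = E[Z²] − (E[Z])² = 16.36 − (3.72)² = 2.5216
SD(Z) = √2.5216 ≈ 1.59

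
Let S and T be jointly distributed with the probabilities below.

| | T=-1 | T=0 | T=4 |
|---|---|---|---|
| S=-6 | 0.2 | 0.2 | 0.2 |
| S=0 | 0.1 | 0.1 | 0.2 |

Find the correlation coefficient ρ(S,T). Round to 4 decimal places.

E[S] = -3.6,  E[T] = 1.3
E[ST] = -3.6
cov(S,T) = E[ST] − E[S]E[T] = -3.6 − (-3.6)(1.3) = 1.08
Var(S) = 8.64,  Var(T) = 5.01
ρ = 1.08 / √(8.64·5.01) ≈ 0.1642

0.1642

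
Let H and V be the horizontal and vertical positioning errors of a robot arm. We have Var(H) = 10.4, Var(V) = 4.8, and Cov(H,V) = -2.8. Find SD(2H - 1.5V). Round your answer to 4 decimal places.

8.3187

Var(2H - 1.5V) = (2)²·Var(H) + (-1.5)²·Var(V) + 2·(2)·(-1.5)·Cov(H,V)
= 4·10.4 + 2.25·4.8 + -6·-2.8 = 69.2
SD(2H - 1.5V) = √69.2 ≈ 8.3187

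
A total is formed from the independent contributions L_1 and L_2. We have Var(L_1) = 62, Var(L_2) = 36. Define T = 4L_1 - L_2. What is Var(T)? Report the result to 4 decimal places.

By independence, Var(T) = (4)²Var(L_1) + (-1)²Var(L_2)
= (4)²·62 + (-1)²·36 = 1028

1028.0000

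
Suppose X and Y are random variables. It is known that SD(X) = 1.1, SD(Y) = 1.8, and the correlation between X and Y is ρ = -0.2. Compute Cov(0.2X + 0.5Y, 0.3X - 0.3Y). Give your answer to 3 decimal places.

var(X) = (1.1)² = 1.21;  var(Y) = (1.8)² = 3.24
Cov(X,Y) = ρ·SD(X)·SD(Y) = -0.2·1.1·1.8 = -0.396
Cov(0.2X + 0.5Y, 0.3X - 0.3Y) = (0.2)(0.3)var(X) + (0.5)(-0.3)var(Y) + [(0.2)(-0.3) + (0.5)(0.3)]Cov(X,Y)
= 0.06·1.21 + -0.15·3.24 + 0.09·-0.396 = -0.44904

-0.449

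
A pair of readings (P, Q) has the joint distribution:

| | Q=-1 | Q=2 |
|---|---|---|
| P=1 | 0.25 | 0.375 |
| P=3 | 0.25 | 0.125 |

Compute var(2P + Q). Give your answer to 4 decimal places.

E[P] = 1.75,  E[Q] = 0.5,  E[PQ] = 0.5
var(P) = 4 − (1.75)² = 0.9375;  var(Q) = 2.5 − (0.5)² = 2.25
Cov(P,Q) = 0.5 − (1.75)(0.5) = -0.375
var(2P + Q) = (2)²·0.9375 + (1)²·2.25 + 2·(2)·(1)·-0.375 = 4.5

4.5000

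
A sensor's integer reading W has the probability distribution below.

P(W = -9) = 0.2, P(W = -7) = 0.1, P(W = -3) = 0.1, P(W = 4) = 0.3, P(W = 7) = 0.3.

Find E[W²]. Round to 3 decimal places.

41.500

E[W²] = (-9)²(0.2) + (-7)²(0.1) + (-3)²(0.1) + (4)²(0.3) + (7)²(0.3) = 41.5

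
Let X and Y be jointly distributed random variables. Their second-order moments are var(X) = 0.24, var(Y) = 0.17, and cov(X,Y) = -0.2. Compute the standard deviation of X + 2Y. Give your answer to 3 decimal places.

var(X + 2Y) = (1)²·var(X) + (2)²·var(Y) + 2·(1)·(2)·cov(X,Y)
= 1·0.24 + 4·0.17 + 4·-0.2 = 0.12
σ(X + 2Y) = √0.12 ≈ 0.346

0.346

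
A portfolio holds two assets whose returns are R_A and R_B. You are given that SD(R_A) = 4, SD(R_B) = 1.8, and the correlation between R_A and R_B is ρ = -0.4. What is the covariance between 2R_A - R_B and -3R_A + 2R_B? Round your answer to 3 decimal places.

-122.640

var(R_A) = (4)² = 16;  var(R_B) = (1.8)² = 3.24
cov(R_A,R_B) = ρ·SD(R_A)·SD(R_B) = -0.4·4·1.8 = -2.88
cov(2R_A - R_B, -3R_A + 2R_B) = (2)(-3)var(R_A) + (-1)(2)var(R_B) + [(2)(2) + (-1)(-3)]cov(R_A,R_B)
= -6·16 + -2·3.24 + 7·-2.88 = -122.64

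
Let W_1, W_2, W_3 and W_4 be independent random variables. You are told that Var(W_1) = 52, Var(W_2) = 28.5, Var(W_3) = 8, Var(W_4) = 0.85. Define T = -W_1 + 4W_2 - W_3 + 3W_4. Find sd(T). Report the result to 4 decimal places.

By independence, Var(T) = (-1)²Var(W_1) + (4)²Var(W_2) + (-1)²Var(W_3) + (3)²Var(W_4)
= (-1)²·52 + (4)²·28.5 + (-1)²·8 + (3)²·0.85 = 523.65
sd(T) = √523.65 ≈ 22.8834

22.8834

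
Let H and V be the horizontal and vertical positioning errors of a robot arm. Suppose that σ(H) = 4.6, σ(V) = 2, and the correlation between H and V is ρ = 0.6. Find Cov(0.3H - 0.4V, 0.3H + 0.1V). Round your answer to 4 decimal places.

Var(H) = (4.6)² = 21.16;  Var(V) = (2)² = 4
Cov(H,V) = ρ·σ(H)·σ(V) = 0.6·4.6·2 = 5.52
Cov(0.3H - 0.4V, 0.3H + 0.1V) = (0.3)(0.3)Var(H) + (-0.4)(0.1)Var(V) + [(0.3)(0.1) + (-0.4)(0.3)]Cov(H,V)
= 0.09·21.16 + -0.04·4 + -0.09·5.52 = 1.2476

1.2476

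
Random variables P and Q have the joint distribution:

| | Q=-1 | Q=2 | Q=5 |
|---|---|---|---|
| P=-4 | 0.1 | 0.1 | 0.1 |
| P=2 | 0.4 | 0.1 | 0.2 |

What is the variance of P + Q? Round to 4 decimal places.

E[P] = 0.2,  E[Q] = 1.4,  E[PQ] = -0.8
Var(P) = 7.6 − (0.2)² = 7.56;  Var(Q) = 8.8 − (1.4)² = 6.84
Cov(P,Q) = -0.8 − (0.2)(1.4) = -1.08
Var(P + Q) = (1)²·7.56 + (1)²·6.84 + 2·(1)·(1)·-1.08 = 12.24

12.2400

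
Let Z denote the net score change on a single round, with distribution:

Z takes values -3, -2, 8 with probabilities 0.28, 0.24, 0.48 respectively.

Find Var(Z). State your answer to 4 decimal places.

27.8496

E[Z] = (-3)(0.28) + (-2)(0.24) + (8)(0.48) = 2.52
E[Z²] = (-3)²(0.28) + (-2)²(0.24) + (8)²(0.48) = 34.2
Var(Z) = E[Z²] − (E[Z])² = 34.2 − (2.52)² = 27.8496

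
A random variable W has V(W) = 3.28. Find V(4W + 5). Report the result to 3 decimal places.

52.480

V(4W + 5) = (4)²·V(W) = 16·3.28 = 52.48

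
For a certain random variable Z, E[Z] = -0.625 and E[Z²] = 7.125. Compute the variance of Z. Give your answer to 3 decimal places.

6.734

V(Z) = 7.125 − (-0.625)² = 6.734375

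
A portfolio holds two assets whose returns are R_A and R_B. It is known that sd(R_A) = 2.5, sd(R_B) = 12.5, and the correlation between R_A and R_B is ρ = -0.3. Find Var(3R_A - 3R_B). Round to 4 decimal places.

1631.2500

Var(R_A) = (2.5)² = 6.25;  Var(R_B) = (12.5)² = 156.25
cov(R_A,R_B) = ρ·sd(R_A)·sd(R_B) = -0.3·2.5·12.5 = -9.375
Var(3R_A - 3R_B) = (3)²·Var(R_A) + (-3)²·Var(R_B) + 2·(3)·(-3)·cov(R_A,R_B)
= 9·6.25 + 9·156.25 + -18·-9.375 = 1631.25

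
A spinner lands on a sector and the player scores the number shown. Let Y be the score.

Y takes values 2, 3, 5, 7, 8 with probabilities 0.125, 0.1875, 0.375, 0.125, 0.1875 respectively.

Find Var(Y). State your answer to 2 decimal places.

4.06

E[Y] = (2)(0.125) + (3)(0.1875) + (5)(0.375) + (7)(0.125) + (8)(0.1875) = 5.0625
E[Y²] = (2)²(0.125) + (3)²(0.1875) + (5)²(0.375) + (7)²(0.125) + (8)²(0.1875) = 29.6875
Var(Y) = E[Y²] − (E[Y])² = 29.6875 − (5.0625)² = 4.05859375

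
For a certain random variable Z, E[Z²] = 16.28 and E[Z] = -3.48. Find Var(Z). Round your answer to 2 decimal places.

4.17

Var(Z) = 16.28 − (-3.48)² = 4.1696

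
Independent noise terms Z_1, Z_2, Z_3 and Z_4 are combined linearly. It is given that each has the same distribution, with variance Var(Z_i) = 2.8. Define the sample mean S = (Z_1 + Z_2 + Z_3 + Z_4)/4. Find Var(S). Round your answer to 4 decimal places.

0.7000

By independence, Var(S) = (0.25)²Var(Z_1) + (0.25)²Var(Z_2) + (0.25)²Var(Z_3) + (0.25)²Var(Z_4)
= (0.25)²·2.8 + (0.25)²·2.8 + (0.25)²·2.8 + (0.25)²·2.8 = 0.7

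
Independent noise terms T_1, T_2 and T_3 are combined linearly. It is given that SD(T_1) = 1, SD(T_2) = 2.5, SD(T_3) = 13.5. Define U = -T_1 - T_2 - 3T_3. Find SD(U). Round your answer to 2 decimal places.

V(T_1) = 1, V(T_2) = 6.25, V(T_3) = 182.25
By independence, V(U) = (-1)²V(T_1) + (-1)²V(T_2) + (-3)²V(T_3)
= (-1)²·1 + (-1)²·6.25 + (-3)²·182.25 = 1647.5
SD(U) = √1647.5 ≈ 40.59

40.59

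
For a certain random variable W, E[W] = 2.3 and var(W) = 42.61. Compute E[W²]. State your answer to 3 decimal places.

E[W²] = var(W) + (E[W])² = 42.61 + (2.3)² = 47.9

47.900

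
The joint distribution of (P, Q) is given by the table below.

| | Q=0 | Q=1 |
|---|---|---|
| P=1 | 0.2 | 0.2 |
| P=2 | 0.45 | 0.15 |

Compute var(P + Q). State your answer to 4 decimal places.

0.3475

E[P] = 1.6,  E[Q] = 0.35,  E[PQ] = 0.5
var(P) = 2.8 − (1.6)² = 0.24;  var(Q) = 0.35 − (0.35)² = 0.2275
cov(P,Q) = 0.5 − (1.6)(0.35) = -0.06
var(P + Q) = (1)²·0.24 + (1)²·0.2275 + 2·(1)·(1)·-0.06 = 0.3475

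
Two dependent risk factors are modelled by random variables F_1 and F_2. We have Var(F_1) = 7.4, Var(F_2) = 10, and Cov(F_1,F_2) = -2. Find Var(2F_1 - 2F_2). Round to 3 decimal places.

85.600

Var(2F_1 - 2F_2) = (2)²·Var(F_1) + (-2)²·Var(F_2) + 2·(2)·(-2)·Cov(F_1,F_2)
= 4·7.4 + 4·10 + -8·-2 = 85.6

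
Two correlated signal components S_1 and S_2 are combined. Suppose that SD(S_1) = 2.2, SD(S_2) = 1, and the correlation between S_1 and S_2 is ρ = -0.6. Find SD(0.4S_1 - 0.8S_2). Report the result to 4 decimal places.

1.5031

Var(S_1) = (2.2)² = 4.84;  Var(S_2) = (1)² = 1
cov(S_1,S_2) = ρ·SD(S_1)·SD(S_2) = -0.6·2.2·1 = -1.32
Var(0.4S_1 - 0.8S_2) = (0.4)²·Var(S_1) + (-0.8)²·Var(S_2) + 2·(0.4)·(-0.8)·cov(S_1,S_2)
= 0.16·4.84 + 0.64·1 + -0.64·-1.32 = 2.2592
SD(0.4S_1 - 0.8S_2) = √2.2592 ≈ 1.5031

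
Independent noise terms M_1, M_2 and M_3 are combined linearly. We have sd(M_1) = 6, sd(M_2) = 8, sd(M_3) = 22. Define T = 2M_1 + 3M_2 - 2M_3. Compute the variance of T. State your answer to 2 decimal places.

2656.00

var(M_1) = 36, var(M_2) = 64, var(M_3) = 484
By independence, var(T) = (2)²var(M_1) + (3)²var(M_2) + (-2)²var(M_3)
= (2)²·36 + (3)²·64 + (-2)²·484 = 2656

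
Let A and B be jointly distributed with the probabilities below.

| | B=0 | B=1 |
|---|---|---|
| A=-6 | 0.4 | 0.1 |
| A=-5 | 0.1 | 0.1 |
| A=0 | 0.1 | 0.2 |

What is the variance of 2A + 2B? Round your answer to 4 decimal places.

32.9600

E[A] = -4,  E[B] = 0.4,  E[AB] = -1.1
Var(A) = 23 − (-4)² = 7;  Var(B) = 0.4 − (0.4)² = 0.24
Cov(A,B) = -1.1 − (-4)(0.4) = 0.5
Var(2A + 2B) = (2)²·7 + (2)²·0.24 + 2·(2)·(2)·0.5 = 32.96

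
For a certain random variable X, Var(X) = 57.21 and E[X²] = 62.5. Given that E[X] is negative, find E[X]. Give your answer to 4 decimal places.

-2.3000

(E[X])² = E[X²] − Var(X) = 62.5 − 57.21 = 5.29
E[X] = −√5.29 = -2.3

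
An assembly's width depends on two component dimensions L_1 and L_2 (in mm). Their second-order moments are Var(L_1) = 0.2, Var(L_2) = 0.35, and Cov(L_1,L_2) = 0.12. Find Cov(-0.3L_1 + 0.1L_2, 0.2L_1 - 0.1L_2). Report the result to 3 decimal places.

Cov(-0.3L_1 + 0.1L_2, 0.2L_1 - 0.1L_2) = (-0.3)(0.2)Var(L_1) + (0.1)(-0.1)Var(L_2) + [(-0.3)(-0.1) + (0.1)(0.2)]Cov(L_1,L_2)
= -0.06·0.2 + -0.01·0.35 + 0.05·0.12 = -0.0095

-0.010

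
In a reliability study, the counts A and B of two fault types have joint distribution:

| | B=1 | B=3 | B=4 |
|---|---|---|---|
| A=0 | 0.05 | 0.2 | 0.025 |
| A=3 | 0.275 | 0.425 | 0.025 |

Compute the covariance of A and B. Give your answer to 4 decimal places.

E[A] = 2.175,  E[B] = 2.4
E[AB] = 4.95
Cov(A,B) = E[AB] − E[A]E[B] = 4.95 − (2.175)(2.4) = -0.27

-0.2700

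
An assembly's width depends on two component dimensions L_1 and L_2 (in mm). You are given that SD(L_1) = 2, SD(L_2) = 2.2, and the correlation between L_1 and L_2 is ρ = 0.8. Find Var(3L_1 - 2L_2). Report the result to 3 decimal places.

13.120

Var(L_1) = (2)² = 4;  Var(L_2) = (2.2)² = 4.84
Cov(L_1,L_2) = ρ·SD(L_1)·SD(L_2) = 0.8·2·2.2 = 3.52
Var(3L_1 - 2L_2) = (3)²·Var(L_1) + (-2)²·Var(L_2) + 2·(3)·(-2)·Cov(L_1,L_2)
= 9·4 + 4·4.84 + -12·3.52 = 13.12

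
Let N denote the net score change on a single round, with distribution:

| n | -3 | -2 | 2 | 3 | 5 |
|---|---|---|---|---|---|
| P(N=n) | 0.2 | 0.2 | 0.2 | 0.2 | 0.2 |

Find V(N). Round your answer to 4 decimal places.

E[N] = (-3)(0.2) + (-2)(0.2) + (2)(0.2) + (3)(0.2) + (5)(0.2) = 1
E[N²] = (-3)²(0.2) + (-2)²(0.2) + (2)²(0.2) + (3)²(0.2) + (5)²(0.2) = 10.2
V(N) = E[N²] − (E[N])² = 10.2 − (1)² = 9.2

9.2000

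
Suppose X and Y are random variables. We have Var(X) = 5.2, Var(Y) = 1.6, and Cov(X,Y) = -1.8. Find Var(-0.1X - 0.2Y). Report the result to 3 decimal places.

0.044

Var(-0.1X - 0.2Y) = (-0.1)²·Var(X) + (-0.2)²·Var(Y) + 2·(-0.1)·(-0.2)·Cov(X,Y)
= 0.01·5.2 + 0.04·1.6 + 0.04·-1.8 = 0.044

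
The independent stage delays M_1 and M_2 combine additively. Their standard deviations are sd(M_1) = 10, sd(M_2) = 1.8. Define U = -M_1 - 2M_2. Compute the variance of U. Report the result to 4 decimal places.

112.9600

Var(M_1) = 100, Var(M_2) = 3.24
By independence, Var(U) = (-1)²Var(M_1) + (-2)²Var(M_2)
= (-1)²·100 + (-2)²·3.24 = 112.96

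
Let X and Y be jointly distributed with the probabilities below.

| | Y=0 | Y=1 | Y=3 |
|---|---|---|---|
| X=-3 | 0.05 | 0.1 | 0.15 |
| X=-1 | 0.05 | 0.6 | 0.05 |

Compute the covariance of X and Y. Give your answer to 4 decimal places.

-0.3200

E[X] = -1.6,  E[Y] = 1.3
E[XY] = -2.4
Cov(X,Y) = E[XY] − E[X]E[Y] = -2.4 − (-1.6)(1.3) = -0.32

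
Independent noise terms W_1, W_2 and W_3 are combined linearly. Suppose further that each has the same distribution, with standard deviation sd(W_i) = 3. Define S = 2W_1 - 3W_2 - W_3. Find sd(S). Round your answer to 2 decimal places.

V(W_i) = (3)² = 9
By independence, V(S) = (2)²V(W_1) + (-3)²V(W_2) + (-1)²V(W_3)
= (2)²·9 + (-3)²·9 + (-1)²·9 = 126
sd(S) = √126 ≈ 11.22

11.22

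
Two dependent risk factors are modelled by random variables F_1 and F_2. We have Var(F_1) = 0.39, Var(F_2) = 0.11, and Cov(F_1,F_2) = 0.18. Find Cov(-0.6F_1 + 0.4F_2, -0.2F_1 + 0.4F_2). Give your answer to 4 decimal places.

0.0068

Cov(-0.6F_1 + 0.4F_2, -0.2F_1 + 0.4F_2) = (-0.6)(-0.2)Var(F_1) + (0.4)(0.4)Var(F_2) + [(-0.6)(0.4) + (0.4)(-0.2)]Cov(F_1,F_2)
= 0.12·0.39 + 0.16·0.11 + -0.32·0.18 = 0.0068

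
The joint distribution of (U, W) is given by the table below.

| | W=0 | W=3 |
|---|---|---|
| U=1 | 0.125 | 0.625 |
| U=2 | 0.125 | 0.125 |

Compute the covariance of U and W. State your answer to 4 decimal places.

-0.1875

E[U] = 1.25,  E[W] = 2.25
E[UW] = 2.625
cov(U,W) = E[UW] − E[U]E[W] = 2.625 − (1.25)(2.25) = -0.1875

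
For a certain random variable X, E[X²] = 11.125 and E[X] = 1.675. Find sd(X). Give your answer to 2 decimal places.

2.88

Var(X) = 11.125 − (1.675)² = 8.319375
sd(X) = √8.319375 ≈ 2.88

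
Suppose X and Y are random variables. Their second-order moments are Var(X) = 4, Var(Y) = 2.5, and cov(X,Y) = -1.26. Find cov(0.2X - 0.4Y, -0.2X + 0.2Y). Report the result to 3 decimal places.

-0.511

cov(0.2X - 0.4Y, -0.2X + 0.2Y) = (0.2)(-0.2)Var(X) + (-0.4)(0.2)Var(Y) + [(0.2)(0.2) + (-0.4)(-0.2)]cov(X,Y)
= -0.04·4 + -0.08·2.5 + 0.12·-1.26 = -0.5112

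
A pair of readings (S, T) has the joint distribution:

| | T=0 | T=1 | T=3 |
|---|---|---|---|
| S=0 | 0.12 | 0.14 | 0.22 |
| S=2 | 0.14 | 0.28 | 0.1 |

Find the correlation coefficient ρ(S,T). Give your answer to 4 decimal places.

E[S] = 1.04,  E[T] = 1.38
E[ST] = 1.16
cov(S,T) = E[ST] − E[S]E[T] = 1.16 − (1.04)(1.38) = -0.2752
var(S) = 0.9984,  var(T) = 1.3956
ρ = -0.2752 / √(0.9984·1.3956) ≈ -0.2331

-0.2331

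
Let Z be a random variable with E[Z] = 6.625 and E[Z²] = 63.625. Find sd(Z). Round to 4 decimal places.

V(Z) = 63.625 − (6.625)² = 19.734375
sd(Z) = √19.734375 ≈ 4.4423

4.4423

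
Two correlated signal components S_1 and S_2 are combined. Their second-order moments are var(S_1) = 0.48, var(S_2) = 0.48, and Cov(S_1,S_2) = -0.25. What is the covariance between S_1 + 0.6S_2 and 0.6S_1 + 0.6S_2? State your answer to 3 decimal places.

0.221

Cov(S_1 + 0.6S_2, 0.6S_1 + 0.6S_2) = (1)(0.6)var(S_1) + (0.6)(0.6)var(S_2) + [(1)(0.6) + (0.6)(0.6)]Cov(S_1,S_2)
= 0.6·0.48 + 0.36·0.48 + 0.96·-0.25 = 0.2208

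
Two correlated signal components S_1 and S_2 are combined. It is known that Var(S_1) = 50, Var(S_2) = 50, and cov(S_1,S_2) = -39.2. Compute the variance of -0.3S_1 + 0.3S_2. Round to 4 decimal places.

16.0560

Var(-0.3S_1 + 0.3S_2) = (-0.3)²·Var(S_1) + (0.3)²·Var(S_2) + 2·(-0.3)·(0.3)·cov(S_1,S_2)
= 0.09·50 + 0.09·50 + -0.18·-39.2 = 16.056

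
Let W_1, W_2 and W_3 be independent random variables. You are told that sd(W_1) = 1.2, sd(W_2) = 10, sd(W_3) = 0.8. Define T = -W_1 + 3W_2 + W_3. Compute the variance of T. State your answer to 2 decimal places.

Var(W_1) = 1.44, Var(W_2) = 100, Var(W_3) = 0.64
By independence, Var(T) = (-1)²Var(W_1) + (3)²Var(W_2) + (1)²Var(W_3)
= (-1)²·1.44 + (3)²·100 + (1)²·0.64 = 902.08

902.08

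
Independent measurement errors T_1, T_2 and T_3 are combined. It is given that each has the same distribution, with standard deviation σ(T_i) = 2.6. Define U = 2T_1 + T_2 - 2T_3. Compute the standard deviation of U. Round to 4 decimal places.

Var(T_i) = (2.6)² = 6.76
By independence, Var(U) = (2)²Var(T_1) + (1)²Var(T_2) + (-2)²Var(T_3)
= (2)²·6.76 + (1)²·6.76 + (-2)²·6.76 = 60.84
σ(U) = √60.84 ≈ 7.8000

7.8000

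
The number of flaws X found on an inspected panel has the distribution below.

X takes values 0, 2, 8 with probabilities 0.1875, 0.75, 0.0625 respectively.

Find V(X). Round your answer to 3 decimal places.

3.000

E[X] = (0)(0.1875) + (2)(0.75) + (8)(0.0625) = 2
E[X²] = (0)²(0.1875) + (2)²(0.75) + (8)²(0.0625) = 7
V(X) = E[X²] − (E[X])² = 7 − (2)² = 3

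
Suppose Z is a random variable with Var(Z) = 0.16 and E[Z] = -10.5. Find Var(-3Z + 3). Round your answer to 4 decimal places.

1.4400

Var(-3Z + 3) = (-3)²·Var(Z) = 9·0.16 = 1.44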